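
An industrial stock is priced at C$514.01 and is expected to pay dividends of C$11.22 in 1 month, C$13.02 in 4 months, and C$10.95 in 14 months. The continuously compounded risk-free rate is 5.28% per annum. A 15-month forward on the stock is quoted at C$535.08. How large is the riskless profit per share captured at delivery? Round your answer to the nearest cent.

C$22.60 per share

PV(dividends) I = 11.22·e^(−0.0528·1/12) + 13.02·e^(−0.0528·4/12) + 10.95·e^(−0.0528·14/12) = 34.2594
Fair forward F* = (S − I)·e^(rT) = (514.01 − 34.2594)·e^0.066000 = 479.7506 × 1.068227 = 512.4825
Market C$535.08 > fair 512.4825: forward overpriced → cash-and-carry (borrow at r, buy the stock and collect the dividends, short the forward).
Profit at T = |F_mkt − F*| = |535.08 − 512.4825| = C$22.60 per share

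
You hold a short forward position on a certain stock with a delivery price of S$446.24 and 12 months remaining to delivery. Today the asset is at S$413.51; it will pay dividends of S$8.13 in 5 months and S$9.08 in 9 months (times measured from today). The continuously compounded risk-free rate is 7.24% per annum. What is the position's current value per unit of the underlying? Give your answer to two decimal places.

PV(remaining dividends) I = 8.13·e^(−0.0724·5/12) + 9.08·e^(−0.0724·9/12) = 16.4885
Current forward F = (S − I)·e^(rT) = (413.51 − 16.4885)·e^(0.0724·12/12) = 397.0215 × 1.075085 = 426.8319
Value (long) = (F − K)·e^(−rT) = (426.8319 − 446.24) × 0.930159 = -18.0526
Short position value = −(long value) = S$18.05

S$18.05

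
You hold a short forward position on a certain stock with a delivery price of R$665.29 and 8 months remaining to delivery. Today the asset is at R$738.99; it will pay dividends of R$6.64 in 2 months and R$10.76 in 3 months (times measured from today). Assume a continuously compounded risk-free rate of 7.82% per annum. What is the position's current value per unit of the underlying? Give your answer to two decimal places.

PV(remaining dividends) I = 6.64·e^(−0.0782·2/12) + 10.76·e^(−0.0782·3/12) = 17.1057
Current forward F = (S − I)·e^(rT) = (738.99 − 17.1057)·e^(0.0782·8/12) = 721.8843 × 1.053516 = 760.5167
Value (long) = (F − K)·e^(−rT) = (760.5167 − 665.29) × 0.949202 = 90.3894
Short position value = −(long value) = -R$90.39

-R$90.39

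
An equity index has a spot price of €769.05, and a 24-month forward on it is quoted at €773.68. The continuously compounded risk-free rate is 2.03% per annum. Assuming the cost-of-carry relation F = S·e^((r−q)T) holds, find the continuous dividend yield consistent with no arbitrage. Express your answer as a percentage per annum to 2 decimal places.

1.73%

From F = S·e^((r−q)T): (r − q) = ln(F/S)/T
ln(773.68/769.05) = ln(1.006020) = 0.006002
(r − q) = 0.006002 / (24/12) = 0.003001
q = r − ln(F/S)/T = 0.0203 − 0.003001 = 0.017299
q = 1.73%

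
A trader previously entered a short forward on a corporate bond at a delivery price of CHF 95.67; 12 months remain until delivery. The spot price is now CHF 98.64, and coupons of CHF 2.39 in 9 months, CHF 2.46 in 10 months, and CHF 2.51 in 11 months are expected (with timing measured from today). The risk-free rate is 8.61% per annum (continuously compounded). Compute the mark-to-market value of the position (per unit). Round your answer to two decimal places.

-CHF 4.01

PV(remaining coupons) I = 2.39·e^(−0.0861·9/12) + 2.46·e^(−0.0861·10/12) + 2.51·e^(−0.0861·11/12) = 6.8497
Current forward F = (S − I)·e^(rT) = (98.64 − 6.8497)·e^(0.0861·12/12) = 91.7903 × 1.089915 = 100.0436
Value (long) = (F − K)·e^(−rT) = (100.0436 − 95.67) × 0.917502 = 4.0128
Short position value = −(long value) = -CHF 4.01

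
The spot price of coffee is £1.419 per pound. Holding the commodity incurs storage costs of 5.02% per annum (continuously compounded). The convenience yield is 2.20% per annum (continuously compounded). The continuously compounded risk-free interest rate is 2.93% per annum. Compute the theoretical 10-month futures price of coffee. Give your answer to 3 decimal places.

Net carry = r + u − y = 0.0293 + 0.0502 − 0.0220 = 0.0575
F = S·e^((r+u−y)T) = 1.419 · e^(0.0575 × 10/12) = 1.419 · e^0.047917
= 1.419 × 1.049084 = £1.489 per pound

£1.489 per pound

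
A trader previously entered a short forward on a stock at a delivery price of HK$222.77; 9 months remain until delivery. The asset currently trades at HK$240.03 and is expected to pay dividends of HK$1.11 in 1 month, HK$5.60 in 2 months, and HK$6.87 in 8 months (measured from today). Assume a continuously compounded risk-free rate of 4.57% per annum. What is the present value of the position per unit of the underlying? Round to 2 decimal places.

-HK$11.44

PV(remaining dividends) I = 1.11·e^(−0.0457·1/12) + 5.60·e^(−0.0457·2/12) + 6.87·e^(−0.0457·8/12) = 13.3271
Current forward F = (S − I)·e^(rT) = (240.03 − 13.3271)·e^(0.0457·9/12) = 226.7029 × 1.034869 = 234.6078
Value (long) = (F − K)·e^(−rT) = (234.6078 − 222.77) × 0.966306 = 11.4389
Short position value = −(long value) = -HK$11.44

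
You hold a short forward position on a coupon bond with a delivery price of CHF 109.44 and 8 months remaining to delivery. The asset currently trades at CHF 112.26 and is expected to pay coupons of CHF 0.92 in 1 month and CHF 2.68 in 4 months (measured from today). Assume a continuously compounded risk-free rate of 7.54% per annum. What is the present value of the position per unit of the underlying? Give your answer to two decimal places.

-CHF 4.66

PV(remaining coupons) I = 0.92·e^(−0.0754·1/12) + 2.68·e^(−0.0754·4/12) = 3.5277
Current forward F = (S − I)·e^(rT) = (112.26 − 3.5277)·e^(0.0754·8/12) = 108.7323 × 1.051551 = 114.3376
Value (long) = (F − K)·e^(−rT) = (114.3376 − 109.44) × 0.950976 = 4.6575
Short position value = −(long value) = -CHF 4.66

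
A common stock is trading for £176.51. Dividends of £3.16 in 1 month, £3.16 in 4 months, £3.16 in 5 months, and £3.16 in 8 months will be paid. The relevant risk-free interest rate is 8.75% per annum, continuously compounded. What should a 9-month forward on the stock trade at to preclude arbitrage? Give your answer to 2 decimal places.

PV(dividends) I = 3.16·e^(−0.0875·1/12) + 3.16·e^(−0.0875·4/12) + 3.16·e^(−0.0875·5/12) + 3.16·e^(−0.0875·8/12)
I = 3.1370 + 3.0692 + 3.0469 + 2.9809 = 12.2340
F = (S − I)·e^(rT) = (176.51 − 12.2340) · e^(0.0875·9/12)
= 164.2760 · e^0.065625 = 164.2760 × 1.067826 = £175.42

£175.42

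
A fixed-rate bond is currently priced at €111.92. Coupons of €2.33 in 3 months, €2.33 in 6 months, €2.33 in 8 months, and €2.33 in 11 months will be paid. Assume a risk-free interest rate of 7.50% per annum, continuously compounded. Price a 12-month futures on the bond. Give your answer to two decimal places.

PV(coupons) I = 2.33·e^(−0.0750·3/12) + 2.33·e^(−0.0750·6/12) + 2.33·e^(−0.0750·8/12) + 2.33·e^(−0.0750·11/12)
I = 2.2867 + 2.2442 + 2.2164 + 2.1752 = 8.9225
F = (S − I)·e^(rT) = (111.92 − 8.9225) · e^(0.0750·12/12)
= 102.9975 · e^0.075000 = 102.9975 × 1.077884 = €111.02

€111.02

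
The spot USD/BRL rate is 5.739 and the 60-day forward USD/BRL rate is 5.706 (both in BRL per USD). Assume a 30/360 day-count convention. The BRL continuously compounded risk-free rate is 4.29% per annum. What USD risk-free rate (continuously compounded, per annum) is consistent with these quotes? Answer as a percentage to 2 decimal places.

F = S·e^((r_BRL − r_USD)T) ⇒ r_USD = r_BRL − ln(F/S)/T
ln(5.706/5.739) = -0.005767; /(60/360) = -0.034602
r_USD = 0.0429 + 0.034602 = 0.077502
r_USD = 7.75%

7.75%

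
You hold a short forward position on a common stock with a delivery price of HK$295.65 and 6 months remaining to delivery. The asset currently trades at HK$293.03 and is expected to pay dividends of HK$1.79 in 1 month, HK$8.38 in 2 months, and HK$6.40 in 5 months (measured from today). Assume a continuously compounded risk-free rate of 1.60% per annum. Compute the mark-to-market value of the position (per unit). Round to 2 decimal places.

HK$16.77

PV(remaining dividends) I = 1.79·e^(−0.0160·1/12) + 8.38·e^(−0.0160·2/12) + 6.40·e^(−0.0160·5/12) = 16.5028
Current forward F = (S − I)·e^(rT) = (293.03 − 16.5028)·e^(0.0160·6/12) = 276.5272 × 1.008032 = 278.7483
Value (long) = (F − K)·e^(−rT) = (278.7483 − 295.65) × 0.992032 = -16.7670
Short position value = −(long value) = HK$16.77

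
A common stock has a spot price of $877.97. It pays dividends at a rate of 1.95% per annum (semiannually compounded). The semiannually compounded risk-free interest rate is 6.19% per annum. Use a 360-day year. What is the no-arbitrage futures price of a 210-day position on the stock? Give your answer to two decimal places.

$899.51

F = S · (1+r/2)^(2T) / (1+q/2)^(2T)
= 877.97 × 1.036201 / 1.011384 = 877.97 × 1.024538
F = $899.51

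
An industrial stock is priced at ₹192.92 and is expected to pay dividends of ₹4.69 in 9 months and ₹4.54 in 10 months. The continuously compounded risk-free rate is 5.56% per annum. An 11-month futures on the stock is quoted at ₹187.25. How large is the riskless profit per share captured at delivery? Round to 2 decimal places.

PV(dividends) I = 4.69·e^(−0.0556·9/12) + 4.54·e^(−0.0556·10/12) = 8.8329
Fair futures F* = (S − I)·e^(rT) = (192.92 − 8.8329)·e^0.050967 = 184.0871 × 1.052288 = 193.7126
Market ₹187.25 < fair 193.7126: forward underpriced → reverse cash-and-carry (short the stock, invest proceeds at r, pay the dividends, go long the forward).
Profit at T = |F_mkt − F*| = |187.25 − 193.7126| = ₹6.46 per share

₹6.46 per share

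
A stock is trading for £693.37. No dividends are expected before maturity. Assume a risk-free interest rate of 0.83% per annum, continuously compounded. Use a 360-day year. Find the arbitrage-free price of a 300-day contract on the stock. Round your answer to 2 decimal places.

£698.18

F = S·e^(rT) = 693.37 · e^(0.0083 × 300/360)
= 693.37 · e^0.006917 = 693.37 × 1.006941
F = £698.18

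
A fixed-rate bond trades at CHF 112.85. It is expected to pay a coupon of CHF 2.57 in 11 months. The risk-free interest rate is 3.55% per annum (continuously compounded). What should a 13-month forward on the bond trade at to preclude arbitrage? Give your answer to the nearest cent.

CHF 114.69

PV(coupons) I = 2.57·e^(−0.0355·11/12)
I = 2.4877
F = (S − I)·e^(rT) = (112.85 − 2.4877) · e^(0.0355·13/12)
= 110.3623 · e^0.038458 = 110.3623 × 1.039207 = CHF 114.69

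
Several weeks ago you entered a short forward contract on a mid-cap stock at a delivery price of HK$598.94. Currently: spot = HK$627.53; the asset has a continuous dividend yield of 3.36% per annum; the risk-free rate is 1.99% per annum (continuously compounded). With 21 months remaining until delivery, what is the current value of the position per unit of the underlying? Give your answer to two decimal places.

-HK$13.25

Current fair forward for the remaining 21 months: F = S·e^((r − q)·T), (r − q) = 0.0199 − 0.0336 = -0.0137
F = 627.53 · e^(-0.0137 × 21/12) = 627.53 × 0.976310 = 612.6638
Value of long forward = (F − K)·e^(−rT) = (612.6638 − 598.94) · e^(−0.0199·21/12)
= 13.7238 × 0.965774 = 13.25
Short position value = −(long value) = -HK$13.25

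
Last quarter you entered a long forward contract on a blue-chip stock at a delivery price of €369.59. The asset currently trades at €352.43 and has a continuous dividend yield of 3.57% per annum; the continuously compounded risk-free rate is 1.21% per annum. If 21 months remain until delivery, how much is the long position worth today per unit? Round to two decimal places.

Current fair forward for the remaining 21 months: F = S·e^((r − q)·T), (r − q) = 0.0121 − 0.0357 = -0.0236
F = 352.43 · e^(-0.0236 × 21/12) = 352.43 × 0.959541 = 338.1710
Value of long forward = (F − K)·e^(−rT) = (338.1710 − 369.59) · e^(−0.0121·21/12)
= -31.4190 × 0.979048 = -30.76

-€30.76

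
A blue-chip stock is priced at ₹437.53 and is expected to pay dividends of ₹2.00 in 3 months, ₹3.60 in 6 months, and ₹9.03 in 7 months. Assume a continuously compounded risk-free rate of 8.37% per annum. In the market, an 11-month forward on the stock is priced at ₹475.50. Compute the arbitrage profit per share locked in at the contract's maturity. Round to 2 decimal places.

PV(dividends) I = 2.00·e^(−0.0837·3/12) + 3.60·e^(−0.0837·6/12) + 9.03·e^(−0.0837·7/12) = 14.0107
Fair forward F* = (S − I)·e^(rT) = (437.53 − 14.0107)·e^0.076725 = 423.5193 × 1.079745 = 457.2928
Market ₹475.50 > fair 457.2928: forward overpriced → cash-and-carry (borrow at r, buy the stock and collect the dividends, short the forward).
Profit at T = |F_mkt − F*| = |475.50 − 457.2928| = ₹18.21 per share

₹18.21 per share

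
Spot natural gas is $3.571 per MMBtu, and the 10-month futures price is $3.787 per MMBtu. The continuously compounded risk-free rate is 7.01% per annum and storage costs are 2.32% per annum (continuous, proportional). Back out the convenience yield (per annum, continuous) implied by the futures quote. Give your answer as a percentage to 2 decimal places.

2.28%

F = S·e^((r+u−y)T) ⇒ (r+u−y) = ln(F/S)/T
ln(3.787/3.571) = 0.058728; /T ⇒ 0.070474
y = r + u − ln(F/S)/T = 0.0701 + 0.0232 − 0.070474 = 0.022826
y = 2.28%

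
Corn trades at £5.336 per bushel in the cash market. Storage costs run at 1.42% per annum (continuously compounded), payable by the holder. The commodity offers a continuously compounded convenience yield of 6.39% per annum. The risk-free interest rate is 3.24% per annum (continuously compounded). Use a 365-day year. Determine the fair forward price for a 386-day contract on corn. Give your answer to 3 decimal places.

£5.239 per bushel

Net carry = r + u − y = 0.0324 + 0.0142 − 0.0639 = -0.0173
F = S·e^((r+u−y)T) = 5.336 · e^(-0.0173 × 386/365) = 5.336 · e^-0.018295
= 5.336 × 0.981871 = £5.239 per bushel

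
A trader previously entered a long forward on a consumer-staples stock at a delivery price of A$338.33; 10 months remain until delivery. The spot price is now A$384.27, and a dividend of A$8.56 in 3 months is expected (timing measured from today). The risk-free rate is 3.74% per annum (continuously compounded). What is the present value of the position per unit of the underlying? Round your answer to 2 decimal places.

PV(remaining dividends) I = 8.56·e^(−0.0374·3/12) = 8.4803
Current forward F = (S − I)·e^(rT) = (384.27 − 8.4803)·e^(0.0374·10/12) = 375.7897 × 1.031657 = 387.6861
Value (long) = (F − K)·e^(−rT) = (387.6861 − 338.33) × 0.969314 = 47.8416
Value = A$47.84

A$47.84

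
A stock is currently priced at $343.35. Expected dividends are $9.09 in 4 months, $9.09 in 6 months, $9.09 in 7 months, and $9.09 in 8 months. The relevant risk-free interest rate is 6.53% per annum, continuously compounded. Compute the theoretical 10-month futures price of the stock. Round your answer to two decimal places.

$325.44

PV(dividends) I = 9.09·e^(−0.0653·4/12) + 9.09·e^(−0.0653·6/12) + 9.09·e^(−0.0653·7/12) + 9.09·e^(−0.0653·8/12)
I = 8.8943 + 8.7980 + 8.7503 + 8.7028 = 35.1454
F = (S − I)·e^(rT) = (343.35 − 35.1454) · e^(0.0653·10/12)
= 308.2046 · e^0.054417 = 308.2046 × 1.055925 = $325.44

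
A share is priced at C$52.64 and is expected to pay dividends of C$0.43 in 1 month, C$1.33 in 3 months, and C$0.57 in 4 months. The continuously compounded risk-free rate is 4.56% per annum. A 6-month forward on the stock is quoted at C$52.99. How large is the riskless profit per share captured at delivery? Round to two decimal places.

C$1.49 per share

PV(dividends) I = 0.43·e^(−0.0456·1/12) + 1.33·e^(−0.0456·3/12) + 0.57·e^(−0.0456·4/12) = 2.3047
Fair forward F* = (S − I)·e^(rT) = (52.64 − 2.3047)·e^0.022800 = 50.3353 × 1.023062 = 51.4961
Market C$52.99 > fair 51.4961: forward overpriced → cash-and-carry (borrow at r, buy the stock and collect the dividends, short the forward).
Profit at T = |F_mkt − F*| = |52.99 − 51.4961| = C$1.49 per share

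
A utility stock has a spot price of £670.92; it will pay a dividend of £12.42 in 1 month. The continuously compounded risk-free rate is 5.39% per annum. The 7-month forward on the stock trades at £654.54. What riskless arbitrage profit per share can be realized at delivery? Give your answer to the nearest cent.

£25.05 per share

PV(dividends) I = 12.42·e^(−0.0539·1/12) = 12.3643
Fair forward F* = (S − I)·e^(rT) = (670.92 − 12.3643)·e^0.031442 = 658.5557 × 1.031942 = 679.5913
Market £654.54 < fair 679.5913: forward underpriced → reverse cash-and-carry (short the stock, invest proceeds at r, pay the dividends, go long the forward).
Profit at T = |F_mkt − F*| = |654.54 − 679.5913| = £25.05 per share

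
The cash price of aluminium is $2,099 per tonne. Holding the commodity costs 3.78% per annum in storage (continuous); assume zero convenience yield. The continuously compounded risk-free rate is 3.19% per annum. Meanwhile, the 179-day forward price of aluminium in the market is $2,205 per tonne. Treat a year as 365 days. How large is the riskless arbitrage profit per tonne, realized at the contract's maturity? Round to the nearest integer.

Fair forward: F* = S·e^(carry·T), with carry = (r + u) = 0.0319 + 0.0378 = 0.0697
F* = 2099 · e^(0.0697 × 179/365) = 2099 · e^0.034182 = 2099 × 1.034773 = $2171.9885
Market $2205 > fair $2171.9885: forward overpriced → cash-and-carry (buy spot, short the forward).
At maturity, profit = |F_mkt − F*| = |2205 − 2171.9885| = $33 per tonne

$33 per tonne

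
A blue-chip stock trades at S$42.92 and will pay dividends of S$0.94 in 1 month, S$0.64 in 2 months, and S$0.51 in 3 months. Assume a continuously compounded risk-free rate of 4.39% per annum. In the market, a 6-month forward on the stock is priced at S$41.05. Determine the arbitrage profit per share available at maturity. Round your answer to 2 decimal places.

PV(dividends) I = 0.94·e^(−0.0439·1/12) + 0.64·e^(−0.0439·2/12) + 0.51·e^(−0.0439·3/12) = 2.0763
Fair forward F* = (S − I)·e^(rT) = (42.92 − 2.0763)·e^0.021950 = 40.8437 × 1.022193 = 41.7501
Market S$41.05 < fair 41.7501: forward underpriced → reverse cash-and-carry (short the stock, invest proceeds at r, pay the dividends, go long the forward).
Profit at T = |F_mkt − F*| = |41.05 − 41.7501| = S$0.70 per share

S$0.70 per share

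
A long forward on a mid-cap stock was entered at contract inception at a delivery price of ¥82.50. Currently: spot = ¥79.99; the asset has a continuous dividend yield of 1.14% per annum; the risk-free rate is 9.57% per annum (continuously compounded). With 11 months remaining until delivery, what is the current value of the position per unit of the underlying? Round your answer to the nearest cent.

¥3.59

Current fair forward for the remaining 11 months: F = S·e^((r − q)·T), (r − q) = 0.0957 − 0.0114 = 0.0843
F = 79.99 · e^(0.0843 × 11/12) = 79.99 × 1.080339 = 86.4163
Value of long forward = (F − K)·e^(−rT) = (86.4163 − 82.50) · e^(−0.0957·11/12)
= 3.9163 × 0.916013 = 3.59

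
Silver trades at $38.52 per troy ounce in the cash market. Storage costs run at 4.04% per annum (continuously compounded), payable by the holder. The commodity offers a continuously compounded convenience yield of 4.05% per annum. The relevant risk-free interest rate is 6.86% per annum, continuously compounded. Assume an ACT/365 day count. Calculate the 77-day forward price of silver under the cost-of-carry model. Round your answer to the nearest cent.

$39.08 per troy ounce

Net carry = r + u − y = 0.0686 + 0.0404 − 0.0405 = 0.0685
F = S·e^((r+u−y)T) = 38.52 · e^(0.0685 × 77/365) = 38.52 · e^0.014451
= 38.52 × 1.014556 = $39.08 per troy ounce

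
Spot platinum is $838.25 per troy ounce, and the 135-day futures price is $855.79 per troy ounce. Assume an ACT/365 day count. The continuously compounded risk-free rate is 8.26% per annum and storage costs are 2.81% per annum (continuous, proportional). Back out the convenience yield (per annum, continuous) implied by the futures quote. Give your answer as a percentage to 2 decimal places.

5.47%

F = S·e^((r+u−y)T) ⇒ (r+u−y) = ln(F/S)/T
ln(855.79/838.25) = 0.020709; /T ⇒ 0.055991
y = r + u − ln(F/S)/T = 0.0826 + 0.0281 − 0.055991 = 0.054709
y = 5.47%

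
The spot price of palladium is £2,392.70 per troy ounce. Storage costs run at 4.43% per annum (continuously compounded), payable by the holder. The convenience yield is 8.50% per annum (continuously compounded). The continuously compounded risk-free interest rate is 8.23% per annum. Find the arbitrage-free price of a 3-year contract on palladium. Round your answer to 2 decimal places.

£2,710.74 per troy ounce

Net carry = r + u − y = 0.0823 + 0.0443 − 0.0850 = 0.0416
F = S·e^((r+u−y)T) = 2392.70 · e^(0.0416 × 3) = 2392.70 · e^0.12480000
= 2392.70 × 1.13292185 = £2,710.74 per troy ounce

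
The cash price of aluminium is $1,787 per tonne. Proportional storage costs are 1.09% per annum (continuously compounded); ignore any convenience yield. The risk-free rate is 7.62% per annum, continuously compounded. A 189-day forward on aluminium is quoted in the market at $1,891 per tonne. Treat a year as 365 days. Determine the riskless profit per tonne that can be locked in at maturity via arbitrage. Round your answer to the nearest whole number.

Fair forward: F* = S·e^(carry·T), with carry = (r + u) = 0.0762 + 0.0109 = 0.0871
F* = 1787 · e^(0.0871 × 189/365) = 1787 · e^0.045101 = 1787 × 1.046134 = $1869.4415
Market $1891 > fair $1869.4415: forward overpriced → cash-and-carry (buy spot, short the forward).
At maturity, profit = |F_mkt − F*| = |1891 − 1869.4415| = $22 per tonne

$22 per tonne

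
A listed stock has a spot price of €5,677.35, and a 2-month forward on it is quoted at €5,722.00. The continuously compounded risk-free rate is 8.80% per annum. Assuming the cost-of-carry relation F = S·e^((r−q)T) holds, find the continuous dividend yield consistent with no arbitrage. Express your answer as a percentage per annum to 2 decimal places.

From F = S·e^((r−q)T): (r − q) = ln(F/S)/T
ln(5722.00/5677.35) = ln(1.007865) = 0.007834
(r − q) = 0.007834 / (2/12) = 0.047004
q = r − ln(F/S)/T = 0.0880 − 0.047004 = 0.040996
q = 4.10%

4.10%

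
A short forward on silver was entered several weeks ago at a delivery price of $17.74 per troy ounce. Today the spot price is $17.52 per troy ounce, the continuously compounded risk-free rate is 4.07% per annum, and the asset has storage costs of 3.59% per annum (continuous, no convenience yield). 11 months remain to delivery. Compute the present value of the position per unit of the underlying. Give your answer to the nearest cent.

Current fair forward for the remaining 11 months: F = S·e^((r + u)·T), (r + u) = 0.0407 + 0.0359 = 0.0766
F = 17.52 · e^(0.0766 × 11/12) = 17.52 × 1.072741 = 18.7944
Value of long forward = (F − K)·e^(−rT) = (18.7944 − 17.74) · e^(−0.0407·11/12)
= 1.0544 × 0.963379 = 1.02
Short position value = −(long value) = -$1.02

-$1.02 per troy ounce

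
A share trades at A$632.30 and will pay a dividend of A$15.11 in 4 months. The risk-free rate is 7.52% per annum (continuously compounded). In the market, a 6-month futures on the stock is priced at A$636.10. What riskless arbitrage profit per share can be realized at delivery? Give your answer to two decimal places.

PV(dividends) I = 15.11·e^(−0.0752·4/12) = 14.7360
Fair futures F* = (S − I)·e^(rT) = (632.30 − 14.7360)·e^0.037600 = 617.5640 × 1.038316 = 641.2266
Market A$636.10 < fair 641.2266: forward underpriced → reverse cash-and-carry (short the stock, invest proceeds at r, pay the dividends, go long the forward).
Profit at T = |F_mkt − F*| = |636.10 − 641.2266| = A$5.13 per share

A$5.13 per share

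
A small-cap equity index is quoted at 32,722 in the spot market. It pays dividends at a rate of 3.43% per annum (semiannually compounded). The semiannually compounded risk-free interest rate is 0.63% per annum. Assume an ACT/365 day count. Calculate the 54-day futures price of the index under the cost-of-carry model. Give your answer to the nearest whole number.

32,588

F = S · (1+r/2)^(2T) / (1+q/2)^(2T)
= 32722 × 1.000931 / 1.005044 = 32722 × 0.995908
F = 32,588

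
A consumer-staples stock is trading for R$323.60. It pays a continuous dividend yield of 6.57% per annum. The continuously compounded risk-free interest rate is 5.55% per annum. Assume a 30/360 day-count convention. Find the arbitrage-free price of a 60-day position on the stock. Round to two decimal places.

F = S·e^((r − q)T) = 323.60 · e^((0.0555 − 0.0657) × 60/360)
= 323.60 · e^-0.001700 = 323.60 × 0.998301
F = R$323.05

R$323.05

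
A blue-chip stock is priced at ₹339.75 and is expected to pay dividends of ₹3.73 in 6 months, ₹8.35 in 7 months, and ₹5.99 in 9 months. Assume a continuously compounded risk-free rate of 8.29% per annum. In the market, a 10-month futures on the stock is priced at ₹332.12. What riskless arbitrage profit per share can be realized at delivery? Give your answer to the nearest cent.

₹13.54 per share

PV(dividends) I = 3.73·e^(−0.0829·6/12) + 8.35·e^(−0.0829·7/12) + 5.99·e^(−0.0829·9/12) = 17.1633
Fair futures F* = (S − I)·e^(rT) = (339.75 − 17.1633)·e^0.069083 = 322.5867 × 1.071525 = 345.6597
Market ₹332.12 < fair 345.6597: forward underpriced → reverse cash-and-carry (short the stock, invest proceeds at r, pay the dividends, go long the forward).
Profit at T = |F_mkt − F*| = |332.12 − 345.6597| = ₹13.54 per share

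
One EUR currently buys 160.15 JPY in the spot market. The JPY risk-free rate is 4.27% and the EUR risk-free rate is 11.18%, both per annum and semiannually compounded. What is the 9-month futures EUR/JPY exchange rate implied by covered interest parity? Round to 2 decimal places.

152.35

By covered interest parity, F = S · (1+r_JPY/2)^(2T) / (1+r_EUR/2)^(2T)
= 160.15 × 1.032195 / 1.085011 = 160.15 × 0.951322
F = 152.35 JPY per EUR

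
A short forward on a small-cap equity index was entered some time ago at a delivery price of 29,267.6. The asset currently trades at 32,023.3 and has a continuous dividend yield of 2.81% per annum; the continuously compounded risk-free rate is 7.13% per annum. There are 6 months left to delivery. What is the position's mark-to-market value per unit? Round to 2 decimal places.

-3333.93

Current fair forward for the remaining 6 months: F = S·e^((r − q)·T), (r − q) = 0.0713 − 0.0281 = 0.0432
F = 32023.3 · e^(0.0432 × 6/12) = 32023.3 × 1.02183497 = 32722.5278
Value of long forward = (F − K)·e^(−rT) = (32722.5278 − 29267.6) · e^(−0.0713·6/12)
= 3454.9278 × 0.96497798 = 3333.93
Short position value = −(long value) = -3333.93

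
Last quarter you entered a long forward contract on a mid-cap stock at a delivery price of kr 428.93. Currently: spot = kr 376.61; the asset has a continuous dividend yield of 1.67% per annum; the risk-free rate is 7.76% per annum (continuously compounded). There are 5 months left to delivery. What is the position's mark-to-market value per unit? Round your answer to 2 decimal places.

Current fair forward for the remaining 5 months: F = S·e^((r − q)·T), (r − q) = 0.0776 − 0.0167 = 0.0609
F = 376.61 · e^(0.0609 × 5/12) = 376.61 × 1.025700 = 386.2889
Value of long forward = (F − K)·e^(−rT) = (386.2889 − 428.93) · e^(−0.0776·5/12)
= -42.6411 × 0.968184 = -41.28

-kr 41.28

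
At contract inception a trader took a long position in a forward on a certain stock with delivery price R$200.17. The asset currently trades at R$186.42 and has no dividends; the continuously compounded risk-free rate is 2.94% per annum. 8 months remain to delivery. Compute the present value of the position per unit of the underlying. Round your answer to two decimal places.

Current fair forward for the remaining 8 months: F = S·e^(r·T), r = 0.0294
F = 186.42 · e^(0.0294 × 8/12) = 186.42 × 1.019793 = 190.1098
Value of long forward = (F − K)·e^(−rT) = (190.1098 − 200.17) · e^(−0.0294·8/12)
= -10.0602 × 0.980591 = -9.86

-R$9.86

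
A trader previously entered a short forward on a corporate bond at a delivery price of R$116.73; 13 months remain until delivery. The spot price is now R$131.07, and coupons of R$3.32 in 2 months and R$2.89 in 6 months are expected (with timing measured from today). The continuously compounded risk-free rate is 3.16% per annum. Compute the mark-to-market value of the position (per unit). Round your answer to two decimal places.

PV(remaining coupons) I = 3.32·e^(−0.0316·2/12) + 2.89·e^(−0.0316·6/12) = 6.1473
Current forward F = (S − I)·e^(rT) = (131.07 − 6.1473)·e^(0.0316·13/12) = 124.9227 × 1.034826 = 129.2733
Value (long) = (F − K)·e^(−rT) = (129.2733 − 116.73) × 0.966346 = 12.1212
Short position value = −(long value) = -R$12.12

-R$12.12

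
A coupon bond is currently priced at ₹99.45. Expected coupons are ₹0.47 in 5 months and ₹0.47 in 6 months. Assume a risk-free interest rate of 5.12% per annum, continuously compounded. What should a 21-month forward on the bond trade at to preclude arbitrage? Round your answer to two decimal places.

PV(coupons) I = 0.47·e^(−0.0512·5/12) + 0.47·e^(−0.0512·6/12)
I = 0.4601 + 0.4581 = 0.9182
F = (S − I)·e^(rT) = (99.45 − 0.9182) · e^(0.0512·21/12)
= 98.5318 · e^0.089600 = 98.5318 × 1.093737 = ₹107.77

₹107.77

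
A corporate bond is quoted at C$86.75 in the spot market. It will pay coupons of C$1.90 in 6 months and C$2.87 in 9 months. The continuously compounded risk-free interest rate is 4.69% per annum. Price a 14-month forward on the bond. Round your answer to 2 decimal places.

C$86.74

PV(coupons) I = 1.90·e^(−0.0469·6/12) + 2.87·e^(−0.0469·9/12)
I = 1.8560 + 2.7708 = 4.6268
F = (S − I)·e^(rT) = (86.75 − 4.6268) · e^(0.0469·14/12)
= 82.1232 · e^0.054717 = 82.1232 × 1.056242 = C$86.74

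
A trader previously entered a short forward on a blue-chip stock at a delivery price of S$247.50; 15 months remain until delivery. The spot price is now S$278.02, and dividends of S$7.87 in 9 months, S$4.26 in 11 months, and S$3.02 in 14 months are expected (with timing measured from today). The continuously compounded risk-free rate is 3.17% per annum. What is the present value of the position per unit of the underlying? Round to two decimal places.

-S$25.40

PV(remaining dividends) I = 7.87·e^(−0.0317·9/12) + 4.26·e^(−0.0317·11/12) + 3.02·e^(−0.0317·14/12) = 14.7334
Current forward F = (S − I)·e^(rT) = (278.02 − 14.7334)·e^(0.0317·15/12) = 263.2866 × 1.040421 = 273.9289
Value (long) = (F − K)·e^(−rT) = (273.9289 − 247.50) × 0.961150 = 25.4021
Short position value = −(long value) = -S$25.40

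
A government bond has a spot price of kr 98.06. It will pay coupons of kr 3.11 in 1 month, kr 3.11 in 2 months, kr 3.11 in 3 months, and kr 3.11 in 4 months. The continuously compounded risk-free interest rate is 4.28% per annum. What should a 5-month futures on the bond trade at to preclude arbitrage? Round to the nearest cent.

kr 87.27

PV(coupons) I = 3.11·e^(−0.0428·1/12) + 3.11·e^(−0.0428·2/12) + 3.11·e^(−0.0428·3/12) + 3.11·e^(−0.0428·4/12)
I = 3.0989 + 3.0879 + 3.0769 + 3.0659 = 12.3296
F = (S − I)·e^(rT) = (98.06 − 12.3296) · e^(0.0428·5/12)
= 85.7304 · e^0.017833 = 85.7304 × 1.017993 = kr 87.27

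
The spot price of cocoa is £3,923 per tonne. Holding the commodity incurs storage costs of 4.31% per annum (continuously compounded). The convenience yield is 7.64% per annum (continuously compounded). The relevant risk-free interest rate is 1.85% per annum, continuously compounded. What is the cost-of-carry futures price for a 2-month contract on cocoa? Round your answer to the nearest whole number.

Net carry = r + u − y = 0.0185 + 0.0431 − 0.0764 = -0.0148
F = S·e^((r+u−y)T) = 3923 · e^(-0.0148 × 2/12) = 3923 · e^-0.002467
= 3923 × 0.997536 = £3,913 per tonne

£3,913 per tonne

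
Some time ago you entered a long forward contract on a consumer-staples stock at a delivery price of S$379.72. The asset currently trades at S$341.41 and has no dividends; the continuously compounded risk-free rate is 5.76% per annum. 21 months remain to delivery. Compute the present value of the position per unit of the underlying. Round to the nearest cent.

Current fair forward for the remaining 21 months: F = S·e^(r·T), r = 0.0576
F = 341.41 · e^(0.0576 × 21/12) = 341.41 × 1.106055 = 377.6182
Value of long forward = (F − K)·e^(−rT) = (377.6182 − 379.72) · e^(−0.0576·21/12)
= -2.1018 × 0.904114 = -1.90

-S$1.90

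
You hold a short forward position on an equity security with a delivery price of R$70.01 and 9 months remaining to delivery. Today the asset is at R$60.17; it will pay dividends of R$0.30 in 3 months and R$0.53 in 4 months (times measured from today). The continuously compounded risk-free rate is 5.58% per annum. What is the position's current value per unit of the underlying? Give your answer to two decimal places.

PV(remaining dividends) I = 0.30·e^(−0.0558·3/12) + 0.53·e^(−0.0558·4/12) = 0.8161
Current forward F = (S − I)·e^(rT) = (60.17 − 0.8161)·e^(0.0558·9/12) = 59.3539 × 1.042738 = 61.8906
Value (long) = (F − K)·e^(−rT) = (61.8906 − 70.01) × 0.959014 = -7.7866
Short position value = −(long value) = R$7.79

R$7.79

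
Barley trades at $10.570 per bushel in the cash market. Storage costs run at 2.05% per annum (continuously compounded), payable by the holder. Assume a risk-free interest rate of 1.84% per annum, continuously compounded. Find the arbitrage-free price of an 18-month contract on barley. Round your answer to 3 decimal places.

Net carry = r + u − y = 0.0184 + 0.0205 − 0.0000 = 0.0389
F = S·e^((r+u−y)T) = 10.570 · e^(0.0389 × 18/12) = 10.570 · e^0.058350
= 10.570 × 1.060086 = $11.205 per bushel

$11.205 per bushel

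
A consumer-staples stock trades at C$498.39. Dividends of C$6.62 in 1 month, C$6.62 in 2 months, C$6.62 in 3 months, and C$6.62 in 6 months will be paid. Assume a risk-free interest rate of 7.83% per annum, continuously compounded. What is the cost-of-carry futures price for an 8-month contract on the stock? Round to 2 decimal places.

C$497.74

PV(dividends) I = 6.62·e^(−0.0783·1/12) + 6.62·e^(−0.0783·2/12) + 6.62·e^(−0.0783·3/12) + 6.62·e^(−0.0783·6/12)
I = 6.5769 + 6.5342 + 6.4917 + 6.3658 = 25.9686
F = (S − I)·e^(rT) = (498.39 − 25.9686) · e^(0.0783·8/12)
= 472.4214 · e^0.052200 = 472.4214 × 1.053586 = C$497.74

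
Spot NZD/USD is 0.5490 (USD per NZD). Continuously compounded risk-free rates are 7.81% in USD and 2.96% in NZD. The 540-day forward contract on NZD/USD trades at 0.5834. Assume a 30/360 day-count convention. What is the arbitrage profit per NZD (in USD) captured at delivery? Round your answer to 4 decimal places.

0.0070 per NZD (in USD)

Fair forward: F* = S·e^(carry·T), with carry = (r_USD − r_NZD) = 0.0781 − 0.0296 = 0.0485
F* = 0.5490 · e^(0.0485 × 540/360) = 0.5490 · e^0.072750 = 0.5490 × 1.075462 = 0.5904
Market 0.5834 < fair 0.5904: forward underpriced → reverse cash-and-carry (short spot, go long the forward).
At maturity, profit = |F_mkt − F*| = |0.5834 − 0.5904| = 0.0070 per NZD (in USD)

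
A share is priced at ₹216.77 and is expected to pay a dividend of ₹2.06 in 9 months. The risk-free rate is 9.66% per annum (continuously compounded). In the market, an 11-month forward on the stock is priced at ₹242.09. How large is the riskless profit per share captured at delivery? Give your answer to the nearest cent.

PV(dividends) I = 2.06·e^(−0.0966·9/12) = 1.9160
Fair forward F* = (S − I)·e^(rT) = (216.77 − 1.9160)·e^0.088550 = 214.8540 × 1.092589 = 234.7471
Market ₹242.09 > fair 234.7471: forward overpriced → cash-and-carry (borrow at r, buy the stock and collect the dividends, short the forward).
Profit at T = |F_mkt − F*| = |242.09 − 234.7471| = ₹7.34 per share

₹7.34 per share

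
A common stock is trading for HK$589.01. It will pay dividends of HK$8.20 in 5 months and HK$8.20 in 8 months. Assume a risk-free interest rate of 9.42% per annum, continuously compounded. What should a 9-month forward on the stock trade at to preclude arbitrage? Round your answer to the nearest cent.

PV(dividends) I = 8.20·e^(−0.0942·5/12) + 8.20·e^(−0.0942·8/12)
I = 7.8844 + 7.7009 = 15.5853
F = (S − I)·e^(rT) = (589.01 − 15.5853) · e^(0.0942·9/12)
= 573.4247 · e^0.070650 = 573.4247 × 1.073206 = HK$615.40

HK$615.40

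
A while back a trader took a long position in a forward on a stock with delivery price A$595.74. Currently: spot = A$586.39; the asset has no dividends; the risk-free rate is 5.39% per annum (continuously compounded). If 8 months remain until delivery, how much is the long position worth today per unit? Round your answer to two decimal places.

Current fair forward for the remaining 8 months: F = S·e^(r·T), r = 0.0539
F = 586.39 · e^(0.0539 × 8/12) = 586.39 × 1.036587 = 607.8443
Value of long forward = (F − K)·e^(−rT) = (607.8443 − 595.74) · e^(−0.0539·8/12)
= 12.1043 × 0.964705 = 11.68

A$11.68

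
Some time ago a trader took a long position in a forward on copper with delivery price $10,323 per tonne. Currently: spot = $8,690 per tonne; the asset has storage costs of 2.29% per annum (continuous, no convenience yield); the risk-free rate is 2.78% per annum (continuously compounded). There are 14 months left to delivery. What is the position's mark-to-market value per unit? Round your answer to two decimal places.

-$1068.26 per tonne

Current fair forward for the remaining 14 months: F = S·e^((r + u)·T), (r + u) = 0.0278 + 0.0229 = 0.0507
F = 8690 · e^(0.0507 × 14/12) = 8690 × 1.06093437 = 9219.5197
Value of long forward = (F − K)·e^(−rT) = (9219.5197 − 10323) · e^(−0.0278·14/12)
= -1103.4803 × 0.96808699 = -1068.26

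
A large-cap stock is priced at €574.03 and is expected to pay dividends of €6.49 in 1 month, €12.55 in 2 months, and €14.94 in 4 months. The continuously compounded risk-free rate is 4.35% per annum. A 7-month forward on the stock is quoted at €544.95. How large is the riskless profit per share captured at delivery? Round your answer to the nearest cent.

PV(dividends) I = 6.49·e^(−0.0435·1/12) + 12.55·e^(−0.0435·2/12) + 14.94·e^(−0.0435·4/12) = 33.6508
Fair forward F* = (S − I)·e^(rT) = (574.03 − 33.6508)·e^0.025375 = 540.3792 × 1.025700 = 554.2669
Market €544.95 < fair 554.2669: forward underpriced → reverse cash-and-carry (short the stock, invest proceeds at r, pay the dividends, go long the forward).
Profit at T = |F_mkt − F*| = |544.95 − 554.2669| = €9.32 per share

€9.32 per share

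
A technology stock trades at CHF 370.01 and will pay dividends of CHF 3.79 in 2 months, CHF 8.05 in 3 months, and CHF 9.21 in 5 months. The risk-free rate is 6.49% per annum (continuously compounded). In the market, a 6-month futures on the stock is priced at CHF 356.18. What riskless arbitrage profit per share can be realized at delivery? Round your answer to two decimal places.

CHF 4.72 per share

PV(dividends) I = 3.79·e^(−0.0649·2/12) + 8.05·e^(−0.0649·3/12) + 9.21·e^(−0.0649·5/12) = 20.6340
Fair futures F* = (S − I)·e^(rT) = (370.01 − 20.6340)·e^0.032450 = 349.3760 × 1.032982 = 360.8991
Market CHF 356.18 < fair 360.8991: forward underpriced → reverse cash-and-carry (short the stock, invest proceeds at r, pay the dividends, go long the forward).
Profit at T = |F_mkt − F*| = |356.18 − 360.8991| = CHF 4.72 per share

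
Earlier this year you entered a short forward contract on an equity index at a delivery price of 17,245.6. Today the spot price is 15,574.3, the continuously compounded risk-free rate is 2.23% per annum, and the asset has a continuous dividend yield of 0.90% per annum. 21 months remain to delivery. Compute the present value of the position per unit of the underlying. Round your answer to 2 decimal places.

1254.63

Current fair forward for the remaining 21 months: F = S·e^((r − q)·T), (r − q) = 0.0223 − 0.0090 = 0.0133
F = 15574.3 · e^(0.0133 × 21/12) = 15574.3 × 1.02354798 = 15941.0433
Value of long forward = (F − K)·e^(−rT) = (15941.0433 − 17245.6) · e^(−0.0223·21/12)
= -1304.5567 × 0.96172667 = -1254.63
Short position value = −(long value) = 1254.63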